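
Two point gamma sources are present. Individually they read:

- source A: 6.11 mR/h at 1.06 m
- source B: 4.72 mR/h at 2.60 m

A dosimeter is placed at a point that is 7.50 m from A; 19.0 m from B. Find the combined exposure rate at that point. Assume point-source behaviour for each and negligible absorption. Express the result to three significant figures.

By superposition, sum each source's inverse-square contribution:
A: 6.11 × (1.06/7.50)² = 0.1220 mR/h
B: 4.72 × (2.60/19.0)² = 0.08839 mR/h
Total = 0.1220 + 0.08839 = 0.2104 mR/h.

0.210 mR/h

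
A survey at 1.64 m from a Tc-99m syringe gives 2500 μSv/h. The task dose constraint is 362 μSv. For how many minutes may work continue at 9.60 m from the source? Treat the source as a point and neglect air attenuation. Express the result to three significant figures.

Using I₁d₁² = I₂d₂², rate at 9.60 m:
2500 × (1.64/9.60)² = 2500 × 0.02918 = 72.95 μSv/h.
Stay time = 362 μSv ÷ 72.95 μSv/h = 4.962 h = 297.7 min.

298 min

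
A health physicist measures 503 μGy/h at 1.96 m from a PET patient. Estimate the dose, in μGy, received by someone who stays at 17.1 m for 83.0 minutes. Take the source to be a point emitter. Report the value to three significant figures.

Intensity scales as (d₁/d₂)², so rate at 17.1 m:
(1.96/17.1)² = 0.01314, so 503 × 0.01314 = 6.609 μGy/h.
Dose = rate × time = 6.609 μGy/h × 1.383 h = 9.140 μGy.

9.14 μGy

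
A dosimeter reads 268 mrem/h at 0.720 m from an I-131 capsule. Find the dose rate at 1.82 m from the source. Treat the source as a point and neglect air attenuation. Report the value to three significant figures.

41.9 mrem/h

By the inverse-square law, the rate at 1.82 m is
(0.720/1.82)² = 0.1565, so 268 × 0.1565 = 41.94 mrem/h.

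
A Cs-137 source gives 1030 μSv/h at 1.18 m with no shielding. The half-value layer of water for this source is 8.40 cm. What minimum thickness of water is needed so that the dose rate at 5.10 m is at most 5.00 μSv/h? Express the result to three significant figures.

29.1 cm

At 5.10 m, distance alone gives (1.18/5.10)² = 0.05353, so 1030 × 0.05353 = 55.14 μSv/h.
Further attenuation needed: 55.14/5.00 = 11.03.
n = log₂(11.03) = 3.463 half-value layers.
Thickness = 3.463 × 8.40 cm = 29.09 cm.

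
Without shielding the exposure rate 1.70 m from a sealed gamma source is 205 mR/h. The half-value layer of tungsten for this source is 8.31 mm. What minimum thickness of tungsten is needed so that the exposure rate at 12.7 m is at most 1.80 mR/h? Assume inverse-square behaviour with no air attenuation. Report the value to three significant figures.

8.55 mm

At 12.7 m, distance alone gives 205 × (1.70/12.7)² = 205 × 0.01792 = 3.674 mR/h.
Further attenuation needed: 3.674/1.80 = 2.041.
n = log₂(2.041) = 1.029 half-value layers.
Thickness = 1.029 × 8.31 mm = 8.551 mm.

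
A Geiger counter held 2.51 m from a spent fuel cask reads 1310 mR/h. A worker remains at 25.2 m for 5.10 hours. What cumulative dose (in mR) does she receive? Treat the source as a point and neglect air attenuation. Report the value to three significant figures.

66.3 mR

Since intensity falls as 1/r², rate at 25.2 m:
(2.51/25.2)² = 0.009921, so 1310 × 0.009921 = 13.00 mR/h.
Dose = rate × time = 13.00 mR/h × 5.100 h = 66.30 mR.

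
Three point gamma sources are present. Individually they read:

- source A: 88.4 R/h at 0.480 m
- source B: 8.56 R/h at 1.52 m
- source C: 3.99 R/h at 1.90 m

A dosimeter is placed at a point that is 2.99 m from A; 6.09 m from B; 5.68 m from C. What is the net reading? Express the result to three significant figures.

By superposition, sum each source's inverse-square contribution:
A: 88.4 × (0.480/2.99)² = 2.278 R/h
B: 8.56 × (1.52/6.09)² = 0.5332 R/h
C: 3.99 × (1.90/5.68)² = 0.4465 R/h
Total = 2.278 + 0.5332 + 0.4465 = 3.258 R/h.

3.26 R/h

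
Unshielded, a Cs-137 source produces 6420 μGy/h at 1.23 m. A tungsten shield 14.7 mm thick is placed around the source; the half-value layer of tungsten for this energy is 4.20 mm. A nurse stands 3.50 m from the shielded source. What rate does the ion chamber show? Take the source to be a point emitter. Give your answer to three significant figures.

70.1 μGy/h

Distance alone: 6420 × (1.23/3.50)² = 6420 × 0.1235 = 792.9 μGy/h.
Shield: 14.7/4.20 = 3.500 half-value layers → attenuation 2^(−3.500) = 0.08839.
Combined: 792.9 × 0.08839 = 70.08 μGy/h.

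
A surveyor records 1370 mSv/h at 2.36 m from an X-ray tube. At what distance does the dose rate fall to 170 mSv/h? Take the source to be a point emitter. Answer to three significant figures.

6.70 m

By the inverse-square law, d₂ = d₁·√(I₁/I₂).
I₁/I₂ = 1370/170 = 8.059, so d₂ = 2.36 × √8.059 = 6.700 m.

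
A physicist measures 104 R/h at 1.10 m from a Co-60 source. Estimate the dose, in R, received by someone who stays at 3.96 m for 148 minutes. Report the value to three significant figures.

19.8 R

By the inverse-square law, rate at 3.96 m:
(1.10/3.96)² = 0.07716, so 104 × 0.07716 = 8.025 R/h.
Dose = rate × time = 8.025 R/h × 2.467 h = 19.80 R.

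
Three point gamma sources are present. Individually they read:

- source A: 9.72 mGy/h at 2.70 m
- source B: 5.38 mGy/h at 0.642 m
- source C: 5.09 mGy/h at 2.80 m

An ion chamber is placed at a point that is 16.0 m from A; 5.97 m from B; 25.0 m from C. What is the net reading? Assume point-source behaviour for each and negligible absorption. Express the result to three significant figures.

0.403 mGy/h

Each source contributes Iᵢ·(dᵢ/rᵢ)²; contributions add.
A: 9.72 × (2.70/16.0)² = 0.2768 mGy/h
B: 5.38 × (0.642/5.97)² = 0.06222 mGy/h
C: 5.09 × (2.80/25.0)² = 0.06385 mGy/h
Total = 0.2768 + 0.06222 + 0.06385 = 0.4029 mGy/h.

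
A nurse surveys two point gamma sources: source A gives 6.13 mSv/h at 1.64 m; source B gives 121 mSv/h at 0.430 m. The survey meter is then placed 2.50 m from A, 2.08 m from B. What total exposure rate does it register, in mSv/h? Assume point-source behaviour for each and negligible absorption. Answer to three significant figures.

By superposition, sum each source's inverse-square contribution:
A: 6.13 × (1.64/2.50)² = 2.638 mSv/h
B: 121 × (0.430/2.08)² = 5.171 mSv/h
Total = 2.638 + 5.171 = 7.809 mSv/h.

7.81 mSv/h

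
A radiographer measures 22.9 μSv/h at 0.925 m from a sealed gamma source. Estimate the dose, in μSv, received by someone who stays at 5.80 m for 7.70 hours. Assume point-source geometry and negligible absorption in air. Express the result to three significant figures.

By the inverse-square law, rate at 5.80 m:
22.9 × (0.925/5.80)² = 22.9 × 0.02543 = 0.5823 μSv/h.
Dose = rate × time = 0.5823 μSv/h × 7.700 h = 4.484 μSv.

4.48 μSv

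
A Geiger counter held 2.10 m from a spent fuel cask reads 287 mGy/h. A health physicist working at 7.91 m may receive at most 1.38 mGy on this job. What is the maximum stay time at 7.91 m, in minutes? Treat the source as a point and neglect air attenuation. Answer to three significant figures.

By the inverse-square law, rate at 7.91 m:
(2.10/7.91)² = 0.07048, so 287 × 0.07048 = 20.23 mGy/h.
Stay time = 1.38 mGy ÷ 20.23 mGy/h = 0.06822 h = 4.093 min.

4.09 min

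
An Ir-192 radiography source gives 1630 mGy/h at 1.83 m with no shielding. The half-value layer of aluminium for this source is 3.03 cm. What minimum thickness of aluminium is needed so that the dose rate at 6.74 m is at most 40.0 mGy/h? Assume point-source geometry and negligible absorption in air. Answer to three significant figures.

At 6.74 m, distance alone gives 1630 × (1.83/6.74)² = 1630 × 0.07372 = 120.2 mGy/h.
Further attenuation needed: 120.2/40.0 = 3.005.
n = log₂(3.005) = 1.587 half-value layers.
Thickness = 1.587 × 3.03 cm = 4.809 cm.

4.81 cm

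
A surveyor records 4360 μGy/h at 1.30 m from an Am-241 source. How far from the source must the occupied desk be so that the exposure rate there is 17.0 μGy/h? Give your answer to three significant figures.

20.8 m

By the inverse-square law, d₂ = d₁·√(I₁/I₂).
I₁/I₂ = 4360/17.0 = 256.5, so d₂ = 1.30 × √256.5 = 20.82 m.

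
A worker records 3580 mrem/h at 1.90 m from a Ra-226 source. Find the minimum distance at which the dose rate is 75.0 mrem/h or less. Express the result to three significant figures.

13.1 m

Applying the 1/r² law, d₂ = d₁·√(I₁/I₂).
I₁/I₂ = 3580/75.0 = 47.73, so d₂ = 1.90 × √47.73 = 13.13 m.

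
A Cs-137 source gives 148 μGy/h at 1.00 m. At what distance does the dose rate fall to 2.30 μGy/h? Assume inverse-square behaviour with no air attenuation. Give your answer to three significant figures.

8.02 m

By the inverse-square law, d₂ = d₁·√(I₁/I₂).
I₁/I₂ = 148/2.30 = 64.35, so d₂ = 1.00 × √64.35 = 8.022 m.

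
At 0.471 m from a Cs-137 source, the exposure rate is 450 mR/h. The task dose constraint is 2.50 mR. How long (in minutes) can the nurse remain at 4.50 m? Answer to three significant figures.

By the inverse-square law, rate at 4.50 m:
(0.471/4.50)² = 0.01096, so 450 × 0.01096 = 4.932 mR/h.
Stay time = 2.50 mR ÷ 4.932 mR/h = 0.5069 h = 30.41 min.

30.4 min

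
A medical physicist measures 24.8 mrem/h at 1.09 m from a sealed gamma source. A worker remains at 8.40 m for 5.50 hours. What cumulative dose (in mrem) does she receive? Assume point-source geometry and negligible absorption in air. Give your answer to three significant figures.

2.30 mrem

Applying the 1/r² law, rate at 8.40 m:
(1.09/8.40)² = 0.01684, so 24.8 × 0.01684 = 0.4176 mrem/h.
Dose = rate × time = 0.4176 mrem/h × 5.500 h = 2.297 mrem.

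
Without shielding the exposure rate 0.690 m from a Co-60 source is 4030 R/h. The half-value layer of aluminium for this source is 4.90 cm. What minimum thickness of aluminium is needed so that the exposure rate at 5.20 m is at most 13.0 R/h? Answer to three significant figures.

At 5.20 m, distance alone gives (0.690/5.20)² = 0.01761, so 4030 × 0.01761 = 70.97 R/h.
Further attenuation needed: 70.97/13.0 = 5.459.
n = log₂(5.459) = 2.449 half-value layers.
Thickness = 2.449 × 4.90 cm = 12.00 cm.

12.0 cm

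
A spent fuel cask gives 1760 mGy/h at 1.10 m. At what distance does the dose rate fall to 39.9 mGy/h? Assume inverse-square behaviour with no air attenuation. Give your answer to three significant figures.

Applying the 1/r² law, d₂ = d₁·√(I₁/I₂).
I₁/I₂ = 1760/39.9 = 44.11, so d₂ = 1.10 × √44.11 = 7.306 m.

7.31 m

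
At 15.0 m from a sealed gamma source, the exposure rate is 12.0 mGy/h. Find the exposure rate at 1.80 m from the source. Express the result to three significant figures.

833 mGy/h

Using I₁d₁² = I₂d₂², the rate at 1.80 m is
12.0 × (15.0/1.80)² = 12.0 × 69.44 = 833.3 mGy/h.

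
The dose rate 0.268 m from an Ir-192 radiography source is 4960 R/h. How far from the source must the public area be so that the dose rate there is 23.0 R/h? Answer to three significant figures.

Since intensity falls as 1/r², d₂ = d₁·√(I₁/I₂).
I₁/I₂ = 4960/23.0 = 215.7, so d₂ = 0.268 × √215.7 = 3.936 m.

3.94 m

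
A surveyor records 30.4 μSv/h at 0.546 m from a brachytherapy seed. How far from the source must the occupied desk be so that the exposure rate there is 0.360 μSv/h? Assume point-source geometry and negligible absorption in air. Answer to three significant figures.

Applying the 1/r² law, d₂ = d₁·√(I₁/I₂).
I₁/I₂ = 30.4/0.360 = 84.44, so d₂ = 0.546 × √84.44 = 5.017 m.

5.02 m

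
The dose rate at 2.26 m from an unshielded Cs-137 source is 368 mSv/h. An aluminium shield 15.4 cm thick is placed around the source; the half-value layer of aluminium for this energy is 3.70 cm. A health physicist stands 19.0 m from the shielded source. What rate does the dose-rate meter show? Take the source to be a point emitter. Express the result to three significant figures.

0.291 mSv/h

Distance alone: (2.26/19.0)² = 0.01415, so 368 × 0.01415 = 5.207 mSv/h.
Shield: 15.4/3.70 = 4.162 half-value layers → attenuation 2^(−4.162) = 0.05586.
Combined: 5.207 × 0.05586 = 0.2909 mSv/h.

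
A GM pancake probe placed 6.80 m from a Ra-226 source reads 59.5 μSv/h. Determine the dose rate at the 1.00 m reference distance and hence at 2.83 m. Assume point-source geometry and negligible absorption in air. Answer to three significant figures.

Applying the 1/r² law,
At 1.00 m: 59.5 × (6.80/1.00)² = 59.5 × 46.24 = 2751 μSv/h
At 2.83 m: 2751 × (1.00/2.83)² = 2751 × 0.1249 = 343.6 μSv/h.

2750 μSv/h; 344 μSv/h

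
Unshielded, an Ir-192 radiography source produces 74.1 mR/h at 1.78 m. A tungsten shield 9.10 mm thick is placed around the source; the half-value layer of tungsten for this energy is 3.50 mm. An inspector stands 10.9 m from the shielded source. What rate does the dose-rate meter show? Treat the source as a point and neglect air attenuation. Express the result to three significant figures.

Distance alone: (1.78/10.9)² = 0.02667, so 74.1 × 0.02667 = 1.976 mR/h.
Shield: 9.10/3.50 = 2.600 half-value layers → attenuation 2^(−2.600) = 0.1649.
Combined: 1.976 × 0.1649 = 0.3258 mR/h.

0.326 mR/h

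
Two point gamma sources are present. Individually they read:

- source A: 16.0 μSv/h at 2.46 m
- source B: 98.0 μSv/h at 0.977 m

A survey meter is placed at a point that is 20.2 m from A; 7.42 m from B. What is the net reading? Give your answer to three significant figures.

By superposition, sum each source's inverse-square contribution:
A: 16.0 × (2.46/20.2)² = 0.2373 μSv/h
B: 98.0 × (0.977/7.42)² = 1.699 μSv/h
Total = 0.2373 + 1.699 = 1.936 μSv/h.

1.94 μSv/h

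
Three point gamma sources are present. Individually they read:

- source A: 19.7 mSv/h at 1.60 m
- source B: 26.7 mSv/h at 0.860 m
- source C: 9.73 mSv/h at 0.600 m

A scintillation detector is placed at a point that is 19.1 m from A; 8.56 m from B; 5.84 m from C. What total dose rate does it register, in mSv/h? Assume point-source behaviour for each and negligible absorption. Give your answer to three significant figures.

Each source contributes Iᵢ·(dᵢ/rᵢ)²; contributions add.
A: 19.7 × (1.60/19.1)² = 0.1382 mSv/h
B: 26.7 × (0.860/8.56)² = 0.2695 mSv/h
C: 9.73 × (0.600/5.84)² = 0.1027 mSv/h
Total = 0.1382 + 0.2695 + 0.1027 = 0.5104 mSv/h.

0.510 mSv/h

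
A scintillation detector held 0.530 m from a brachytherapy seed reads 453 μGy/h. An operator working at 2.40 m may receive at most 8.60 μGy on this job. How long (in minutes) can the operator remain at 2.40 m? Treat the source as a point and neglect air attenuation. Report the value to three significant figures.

23.4 min

Since intensity falls as 1/r², rate at 2.40 m:
453 × (0.530/2.40)² = 453 × 0.04877 = 22.09 μGy/h.
Stay time = 8.60 μGy ÷ 22.09 μGy/h = 0.3893 h = 23.36 min.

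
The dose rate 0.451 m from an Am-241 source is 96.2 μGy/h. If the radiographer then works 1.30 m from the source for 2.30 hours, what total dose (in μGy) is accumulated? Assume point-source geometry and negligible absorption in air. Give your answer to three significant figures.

26.6 μGy

Since intensity falls as 1/r², rate at 1.30 m:
(0.451/1.30)² = 0.1204, so 96.2 × 0.1204 = 11.58 μGy/h.
Dose = rate × time = 11.58 μGy/h × 2.300 h = 26.63 μGy.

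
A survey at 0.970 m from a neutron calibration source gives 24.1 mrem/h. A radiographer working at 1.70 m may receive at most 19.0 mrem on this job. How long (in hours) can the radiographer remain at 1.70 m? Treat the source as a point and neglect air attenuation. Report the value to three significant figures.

Intensity scales as (d₁/d₂)², so rate at 1.70 m:
(0.970/1.70)² = 0.3256, so 24.1 × 0.3256 = 7.847 mrem/h.
Stay time = 19.0 mrem ÷ 7.847 mrem/h = 2.421 h.

2.42 h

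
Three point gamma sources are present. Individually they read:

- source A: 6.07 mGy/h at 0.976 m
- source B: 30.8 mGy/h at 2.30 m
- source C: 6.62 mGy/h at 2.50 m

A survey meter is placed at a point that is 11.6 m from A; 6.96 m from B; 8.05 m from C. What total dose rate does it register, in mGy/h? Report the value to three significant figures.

4.04 mGy/h

By superposition, sum each source's inverse-square contribution:
A: 6.07 × (0.976/11.6)² = 0.04297 mGy/h
B: 30.8 × (2.30/6.96)² = 3.363 mGy/h
C: 6.62 × (2.50/8.05)² = 0.6385 mGy/h
Total = 0.04297 + 3.363 + 0.6385 = 4.044 mGy/h.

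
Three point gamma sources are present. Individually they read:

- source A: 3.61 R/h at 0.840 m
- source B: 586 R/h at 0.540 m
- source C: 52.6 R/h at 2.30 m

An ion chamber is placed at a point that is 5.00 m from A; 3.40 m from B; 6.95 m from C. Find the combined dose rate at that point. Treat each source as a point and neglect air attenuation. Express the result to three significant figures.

20.6 R/h

By superposition, sum each source's inverse-square contribution:
A: 3.61 × (0.840/5.00)² = 0.1019 R/h
B: 586 × (0.540/3.40)² = 14.78 R/h
C: 52.6 × (2.30/6.95)² = 5.761 R/h
Total = 0.1019 + 14.78 + 5.761 = 20.64 R/h.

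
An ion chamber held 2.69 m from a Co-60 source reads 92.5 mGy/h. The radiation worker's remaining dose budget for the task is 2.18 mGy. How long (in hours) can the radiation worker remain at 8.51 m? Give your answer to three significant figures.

0.236 h

Since intensity falls as 1/r², rate at 8.51 m:
92.5 × (2.69/8.51)² = 92.5 × 0.09992 = 9.243 mGy/h.
Stay time = 2.18 mGy ÷ 9.243 mGy/h = 0.2359 h.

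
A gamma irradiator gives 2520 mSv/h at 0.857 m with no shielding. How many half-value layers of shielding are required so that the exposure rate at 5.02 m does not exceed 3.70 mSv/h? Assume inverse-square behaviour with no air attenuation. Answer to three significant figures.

At 5.02 m, distance alone gives 2520 × (0.857/5.02)² = 2520 × 0.02914 = 73.43 mSv/h.
Further attenuation needed: 73.43/3.70 = 19.85.
n = log₂(19.85) = 4.311 half-value layers.

4.31 half-value layers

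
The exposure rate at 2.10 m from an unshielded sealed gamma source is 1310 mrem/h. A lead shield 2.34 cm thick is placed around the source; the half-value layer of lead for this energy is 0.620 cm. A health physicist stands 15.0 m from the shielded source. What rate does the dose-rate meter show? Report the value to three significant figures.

Distance alone: 1310 × (2.10/15.0)² = 1310 × 0.01960 = 25.68 mrem/h.
Shield: 2.34/0.620 = 3.774 half-value layers → attenuation 2^(−3.774) = 0.07310.
Combined: 25.68 × 0.07310 = 1.877 mrem/h.

1.88 mrem/h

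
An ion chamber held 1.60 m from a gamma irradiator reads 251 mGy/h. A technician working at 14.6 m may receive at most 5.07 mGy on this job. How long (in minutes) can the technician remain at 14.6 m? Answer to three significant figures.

Since intensity falls as 1/r², rate at 14.6 m:
251 × (1.60/14.6)² = 251 × 0.01201 = 3.015 mGy/h.
Stay time = 5.07 mGy ÷ 3.015 mGy/h = 1.682 h = 100.9 min.

101 min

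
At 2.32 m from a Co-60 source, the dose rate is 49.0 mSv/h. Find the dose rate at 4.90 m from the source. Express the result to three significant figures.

11.0 mSv/h

Applying the 1/r² law, the rate at 4.90 m is
49.0 × (2.32/4.90)² = 49.0 × 0.2242 = 10.99 mSv/h.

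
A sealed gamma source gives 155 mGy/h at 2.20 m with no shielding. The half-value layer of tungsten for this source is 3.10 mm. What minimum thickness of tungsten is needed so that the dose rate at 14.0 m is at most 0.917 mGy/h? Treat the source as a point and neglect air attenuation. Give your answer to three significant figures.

6.39 mm

At 14.0 m, distance alone gives (2.20/14.0)² = 0.02469, so 155 × 0.02469 = 3.827 mGy/h.
Further attenuation needed: 3.827/0.917 = 4.173.
n = log₂(4.173) = 2.061 half-value layers.
Thickness = 2.061 × 3.10 mm = 6.389 mm.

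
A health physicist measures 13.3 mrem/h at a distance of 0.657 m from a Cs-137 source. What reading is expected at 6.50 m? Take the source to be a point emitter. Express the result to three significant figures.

0.136 mrem/h

Since intensity falls as 1/r², the rate at 6.50 m is
13.3 × (0.657/6.50)² = 13.3 × 0.01022 = 0.1359 mrem/h.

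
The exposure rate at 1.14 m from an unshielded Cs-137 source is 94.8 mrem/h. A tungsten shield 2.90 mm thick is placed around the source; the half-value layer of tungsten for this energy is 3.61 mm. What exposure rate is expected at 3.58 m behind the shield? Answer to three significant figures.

5.51 mrem/h

Distance alone: (1.14/3.58)² = 0.1014, so 94.8 × 0.1014 = 9.613 mrem/h.
Shield: 2.90/3.61 = 0.8033 half-value layers → attenuation 2^(−0.8033) = 0.5730.
Combined: 9.613 × 0.5730 = 5.508 mrem/h.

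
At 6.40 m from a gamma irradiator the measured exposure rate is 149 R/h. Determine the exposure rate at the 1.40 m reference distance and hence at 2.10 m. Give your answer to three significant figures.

3110 R/h; 1380 R/h

Since intensity falls as 1/r²,
At 1.40 m: (6.40/1.40)² = 20.90, so 149 × 20.90 = 3114 R/h
At 2.10 m: (1.40/2.10)² = 0.4444, so 3114 × 0.4444 = 1384 R/h.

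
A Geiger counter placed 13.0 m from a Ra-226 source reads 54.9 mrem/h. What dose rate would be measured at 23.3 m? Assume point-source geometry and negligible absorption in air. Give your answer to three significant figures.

Since intensity falls as 1/r², scaling from 13.0 m to 23.3 m:
54.9 × (13.0/23.3)² = 54.9 × 0.3113 = 17.09 mrem/h.

17.1 mrem/h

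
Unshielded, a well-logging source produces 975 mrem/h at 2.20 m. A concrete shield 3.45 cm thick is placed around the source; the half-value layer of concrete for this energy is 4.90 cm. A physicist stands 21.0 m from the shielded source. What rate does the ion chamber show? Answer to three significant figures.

Distance alone: (2.20/21.0)² = 0.01098, so 975 × 0.01098 = 10.71 mrem/h.
Shield: 3.45/4.90 = 0.7041 half-value layers → attenuation 2^(−0.7041) = 0.6138.
Combined: 10.71 × 0.6138 = 6.574 mrem/h.

6.57 mrem/h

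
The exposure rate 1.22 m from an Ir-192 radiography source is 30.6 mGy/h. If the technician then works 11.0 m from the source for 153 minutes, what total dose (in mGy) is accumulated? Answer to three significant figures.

By the inverse-square law, rate at 11.0 m:
(1.22/11.0)² = 0.01230, so 30.6 × 0.01230 = 0.3764 mGy/h.
Dose = rate × time = 0.3764 mGy/h × 2.550 h = 0.9598 mGy.

0.960 mGy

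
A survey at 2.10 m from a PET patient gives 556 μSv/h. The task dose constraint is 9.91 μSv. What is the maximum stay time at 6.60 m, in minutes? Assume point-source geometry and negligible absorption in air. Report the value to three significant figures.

Intensity scales as (d₁/d₂)², so rate at 6.60 m:
556 × (2.10/6.60)² = 556 × 0.1012 = 56.27 μSv/h.
Stay time = 9.91 μSv ÷ 56.27 μSv/h = 0.1761 h = 10.57 min.

10.6 min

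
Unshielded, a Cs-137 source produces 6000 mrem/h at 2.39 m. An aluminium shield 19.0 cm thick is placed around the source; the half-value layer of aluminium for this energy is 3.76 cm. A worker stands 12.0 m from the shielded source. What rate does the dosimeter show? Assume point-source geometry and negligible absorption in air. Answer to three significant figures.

7.17 mrem/h

Distance alone: 6000 × (2.39/12.0)² = 6000 × 0.03967 = 238.0 mrem/h.
Shield: 19.0/3.76 = 5.053 half-value layers → attenuation 2^(−5.053) = 0.03012.
Combined: 238.0 × 0.03012 = 7.169 mrem/h.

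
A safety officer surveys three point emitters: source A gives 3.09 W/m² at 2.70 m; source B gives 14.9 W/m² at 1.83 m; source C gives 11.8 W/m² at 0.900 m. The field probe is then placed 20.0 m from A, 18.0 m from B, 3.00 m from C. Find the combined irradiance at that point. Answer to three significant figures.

1.27 W/m²

Each source contributes Iᵢ·(dᵢ/rᵢ)²; contributions add.
A: 3.09 × (2.70/20.0)² = 0.05632 W/m²
B: 14.9 × (1.83/18.0)² = 0.1540 W/m²
C: 11.8 × (0.900/3.00)² = 1.062 W/m²
Total = 0.05632 + 0.1540 + 1.062 = 1.272 W/m².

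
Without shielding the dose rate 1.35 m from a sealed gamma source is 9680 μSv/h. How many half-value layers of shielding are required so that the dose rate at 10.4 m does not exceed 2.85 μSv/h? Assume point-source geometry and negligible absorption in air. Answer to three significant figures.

5.84 half-value layers

At 10.4 m, distance alone gives (1.35/10.4)² = 0.01685, so 9680 × 0.01685 = 163.1 μSv/h.
Further attenuation needed: 163.1/2.85 = 57.23.
n = log₂(57.23) = 5.839 half-value layers.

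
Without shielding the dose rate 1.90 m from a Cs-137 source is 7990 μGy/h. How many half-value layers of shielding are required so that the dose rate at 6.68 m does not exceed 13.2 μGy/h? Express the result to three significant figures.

At 6.68 m, distance alone gives (1.90/6.68)² = 0.08090, so 7990 × 0.08090 = 646.4 μGy/h.
Further attenuation needed: 646.4/13.2 = 48.97.
n = log₂(48.97) = 5.614 half-value layers.

5.61 half-value layers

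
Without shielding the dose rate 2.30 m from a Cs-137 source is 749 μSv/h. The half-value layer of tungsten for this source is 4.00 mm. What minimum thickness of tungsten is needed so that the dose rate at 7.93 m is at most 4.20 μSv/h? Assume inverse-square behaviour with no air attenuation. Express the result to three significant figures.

At 7.93 m, distance alone gives 749 × (2.30/7.93)² = 749 × 0.08412 = 63.01 μSv/h.
Further attenuation needed: 63.01/4.20 = 15.00.
n = log₂(15.00) = 3.907 half-value layers.
Thickness = 3.907 × 4.00 mm = 15.63 mm.

15.6 mm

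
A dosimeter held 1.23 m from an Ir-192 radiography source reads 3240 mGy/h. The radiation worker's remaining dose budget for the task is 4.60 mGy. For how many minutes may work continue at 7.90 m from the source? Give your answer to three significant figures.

Applying the 1/r² law, rate at 7.90 m:
3240 × (1.23/7.90)² = 3240 × 0.02424 = 78.54 mGy/h.
Stay time = 4.60 mGy ÷ 78.54 mGy/h = 0.05857 h = 3.514 min.

3.51 min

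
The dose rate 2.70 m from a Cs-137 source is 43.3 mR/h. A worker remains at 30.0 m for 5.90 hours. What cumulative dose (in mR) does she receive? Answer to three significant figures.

Since intensity falls as 1/r², rate at 30.0 m:
(2.70/30.0)² = 0.008100, so 43.3 × 0.008100 = 0.3507 mR/h.
Dose = rate × time = 0.3507 mR/h × 5.900 h = 2.069 mR.

2.07 mR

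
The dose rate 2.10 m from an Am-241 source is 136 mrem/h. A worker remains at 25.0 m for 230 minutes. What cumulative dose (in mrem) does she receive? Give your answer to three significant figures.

3.68 mrem

Using I₁d₁² = I₂d₂², rate at 25.0 m:
136 × (2.10/25.0)² = 136 × 0.007056 = 0.9596 mrem/h.
Dose = rate × time = 0.9596 mrem/h × 3.833 h = 3.678 mrem.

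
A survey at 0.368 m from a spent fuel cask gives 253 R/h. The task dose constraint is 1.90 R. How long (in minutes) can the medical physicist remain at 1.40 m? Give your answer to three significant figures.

6.52 min

Using I₁d₁² = I₂d₂², rate at 1.40 m:
253 × (0.368/1.40)² = 253 × 0.06909 = 17.48 R/h.
Stay time = 1.90 R ÷ 17.48 R/h = 0.1087 h = 6.522 min.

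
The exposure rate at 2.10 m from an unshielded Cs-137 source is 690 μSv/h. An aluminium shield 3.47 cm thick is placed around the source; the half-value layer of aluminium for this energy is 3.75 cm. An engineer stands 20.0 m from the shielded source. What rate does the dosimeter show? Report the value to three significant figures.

Distance alone: 690 × (2.10/20.0)² = 690 × 0.01103 = 7.611 μSv/h.
Shield: 3.47/3.75 = 0.9253 half-value layers → attenuation 2^(−0.9253) = 0.5266.
Combined: 7.611 × 0.5266 = 4.008 μSv/h.

4.01 μSv/h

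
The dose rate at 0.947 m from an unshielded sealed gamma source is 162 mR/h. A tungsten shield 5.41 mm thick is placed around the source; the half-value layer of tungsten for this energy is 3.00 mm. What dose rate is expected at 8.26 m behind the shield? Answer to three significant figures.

Distance alone: (0.947/8.26)² = 0.01314, so 162 × 0.01314 = 2.129 mR/h.
Shield: 5.41/3.00 = 1.803 half-value layers → attenuation 2^(−1.803) = 0.2866.
Combined: 2.129 × 0.2866 = 0.6102 mR/h.

0.610 mR/h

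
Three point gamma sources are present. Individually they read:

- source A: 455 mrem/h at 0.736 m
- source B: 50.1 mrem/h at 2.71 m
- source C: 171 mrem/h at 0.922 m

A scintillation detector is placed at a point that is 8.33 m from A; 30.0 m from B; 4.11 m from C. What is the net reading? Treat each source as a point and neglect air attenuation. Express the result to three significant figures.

By superposition, sum each source's inverse-square contribution:
A: 455 × (0.736/8.33)² = 3.552 mrem/h
B: 50.1 × (2.71/30.0)² = 0.4088 mrem/h
C: 171 × (0.922/4.11)² = 8.605 mrem/h
Total = 3.552 + 0.4088 + 8.605 = 12.57 mrem/h.

12.6 mrem/h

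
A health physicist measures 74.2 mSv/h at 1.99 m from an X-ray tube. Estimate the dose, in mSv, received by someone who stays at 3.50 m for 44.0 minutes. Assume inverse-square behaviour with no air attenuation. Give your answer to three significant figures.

17.6 mSv

Since intensity falls as 1/r², rate at 3.50 m:
74.2 × (1.99/3.50)² = 74.2 × 0.3233 = 23.99 mSv/h.
Dose = rate × time = 23.99 mSv/h × 0.7333 h = 17.59 mSv.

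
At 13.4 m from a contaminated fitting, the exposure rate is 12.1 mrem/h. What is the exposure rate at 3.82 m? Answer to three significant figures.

Applying the 1/r² law, the rate at 3.82 m is
(13.4/3.82)² = 12.31, so 12.1 × 12.31 = 149.0 mrem/h.

149 mrem/h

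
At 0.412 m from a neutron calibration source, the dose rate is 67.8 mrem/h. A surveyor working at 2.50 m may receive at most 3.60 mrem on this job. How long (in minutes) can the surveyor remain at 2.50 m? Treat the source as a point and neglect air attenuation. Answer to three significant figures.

117 min

Using I₁d₁² = I₂d₂², rate at 2.50 m:
67.8 × (0.412/2.50)² = 67.8 × 0.02716 = 1.841 mrem/h.
Stay time = 3.60 mrem ÷ 1.841 mrem/h = 1.955 h = 117.3 min.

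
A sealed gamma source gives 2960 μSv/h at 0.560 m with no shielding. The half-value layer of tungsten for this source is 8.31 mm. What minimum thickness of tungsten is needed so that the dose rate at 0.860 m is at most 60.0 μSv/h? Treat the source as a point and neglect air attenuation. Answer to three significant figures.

36.5 mm

At 0.860 m, distance alone gives (0.560/0.860)² = 0.4240, so 2960 × 0.4240 = 1255 μSv/h.
Further attenuation needed: 1255/60.0 = 20.92.
n = log₂(20.92) = 4.387 half-value layers.
Thickness = 4.387 × 8.31 mm = 36.46 mm.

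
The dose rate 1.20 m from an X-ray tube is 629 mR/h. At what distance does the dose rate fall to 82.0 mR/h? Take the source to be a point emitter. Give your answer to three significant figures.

Intensity scales as (d₁/d₂)², so d₂ = d₁·√(I₁/I₂).
I₁/I₂ = 629/82.0 = 7.671, so d₂ = 1.20 × √7.671 = 3.324 m.

3.32 m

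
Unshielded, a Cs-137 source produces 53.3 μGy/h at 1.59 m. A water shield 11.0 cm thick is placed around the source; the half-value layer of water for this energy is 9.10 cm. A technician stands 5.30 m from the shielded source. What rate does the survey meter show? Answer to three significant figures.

Distance alone: (1.59/5.30)² = 0.09000, so 53.3 × 0.09000 = 4.797 μGy/h.
Shield: 11.0/9.10 = 1.209 half-value layers → attenuation 2^(−1.209) = 0.4326.
Combined: 4.797 × 0.4326 = 2.075 μGy/h.

2.08 μGy/h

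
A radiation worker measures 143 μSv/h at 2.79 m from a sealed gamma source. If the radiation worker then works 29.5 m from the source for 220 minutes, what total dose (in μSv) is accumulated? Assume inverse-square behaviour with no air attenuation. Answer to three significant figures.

4.69 μSv

By the inverse-square law, rate at 29.5 m:
(2.79/29.5)² = 0.008945, so 143 × 0.008945 = 1.279 μSv/h.
Dose = rate × time = 1.279 μSv/h × 3.667 h = 4.690 μSv.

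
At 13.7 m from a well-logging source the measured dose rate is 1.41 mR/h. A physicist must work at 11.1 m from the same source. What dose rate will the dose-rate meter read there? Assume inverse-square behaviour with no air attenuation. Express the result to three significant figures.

Using I₁d₁² = I₂d₂², scaling from 13.7 m to 11.1 m:
(13.7/11.1)² = 1.523, so 1.41 × 1.523 = 2.147 mR/h.

2.15 mR/h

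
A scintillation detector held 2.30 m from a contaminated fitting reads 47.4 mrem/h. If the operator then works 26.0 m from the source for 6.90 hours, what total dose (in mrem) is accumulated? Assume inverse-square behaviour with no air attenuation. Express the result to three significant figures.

2.56 mrem

Intensity scales as (d₁/d₂)², so rate at 26.0 m:
47.4 × (2.30/26.0)² = 47.4 × 0.007825 = 0.3709 mrem/h.
Dose = rate × time = 0.3709 mrem/h × 6.900 h = 2.559 mrem.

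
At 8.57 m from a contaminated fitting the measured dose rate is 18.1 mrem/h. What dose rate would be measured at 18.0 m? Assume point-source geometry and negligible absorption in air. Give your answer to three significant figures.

Applying the 1/r² law, scaling from 8.57 m to 18.0 m:
(8.57/18.0)² = 0.2267, so 18.1 × 0.2267 = 4.103 mrem/h.

4.10 mrem/h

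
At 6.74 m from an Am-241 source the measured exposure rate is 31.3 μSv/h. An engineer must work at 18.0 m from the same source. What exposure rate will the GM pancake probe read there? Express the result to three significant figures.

Intensity scales as (d₁/d₂)², so scaling from 6.74 m to 18.0 m:
31.3 × (6.74/18.0)² = 31.3 × 0.1402 = 4.388 μSv/h.

4.39 μSv/h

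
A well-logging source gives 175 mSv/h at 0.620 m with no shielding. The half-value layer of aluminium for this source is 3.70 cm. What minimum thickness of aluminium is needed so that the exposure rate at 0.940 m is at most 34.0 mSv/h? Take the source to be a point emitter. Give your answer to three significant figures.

At 0.940 m, distance alone gives (0.620/0.940)² = 0.4350, so 175 × 0.4350 = 76.12 mSv/h.
Further attenuation needed: 76.12/34.0 = 2.239.
n = log₂(2.239) = 1.163 half-value layers.
Thickness = 1.163 × 3.70 cm = 4.303 cm.

4.30 cm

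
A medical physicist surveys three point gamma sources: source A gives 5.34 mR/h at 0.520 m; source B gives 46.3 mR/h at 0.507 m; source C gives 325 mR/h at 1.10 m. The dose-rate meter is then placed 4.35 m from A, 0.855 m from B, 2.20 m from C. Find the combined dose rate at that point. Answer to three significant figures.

Each source contributes Iᵢ·(dᵢ/rᵢ)²; contributions add.
A: 5.34 × (0.520/4.35)² = 0.07631 mR/h
B: 46.3 × (0.507/0.855)² = 16.28 mR/h
C: 325 × (1.10/2.20)² = 81.25 mR/h
Total = 0.07631 + 16.28 + 81.25 = 97.61 mR/h.

97.6 mR/h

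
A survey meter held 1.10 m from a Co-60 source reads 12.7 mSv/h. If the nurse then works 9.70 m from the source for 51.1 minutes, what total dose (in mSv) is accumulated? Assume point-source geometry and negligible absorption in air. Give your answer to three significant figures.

0.139 mSv

Intensity scales as (d₁/d₂)², so rate at 9.70 m:
(1.10/9.70)² = 0.01286, so 12.7 × 0.01286 = 0.1633 mSv/h.
Dose = rate × time = 0.1633 mSv/h × 0.8517 h = 0.1391 mSv.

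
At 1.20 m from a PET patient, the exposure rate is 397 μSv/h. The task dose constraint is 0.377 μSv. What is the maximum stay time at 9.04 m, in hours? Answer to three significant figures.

Intensity scales as (d₁/d₂)², so rate at 9.04 m:
397 × (1.20/9.04)² = 397 × 0.01762 = 6.995 μSv/h.
Stay time = 0.377 μSv ÷ 6.995 μSv/h = 0.05390 h.

0.0539 h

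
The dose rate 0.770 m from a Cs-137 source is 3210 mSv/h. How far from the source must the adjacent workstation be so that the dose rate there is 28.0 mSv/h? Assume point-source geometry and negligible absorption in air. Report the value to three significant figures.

Intensity scales as (d₁/d₂)², so d₂ = d₁·√(I₁/I₂).
I₁/I₂ = 3210/28.0 = 114.6, so d₂ = 0.770 × √114.6 = 8.243 m.

8.24 m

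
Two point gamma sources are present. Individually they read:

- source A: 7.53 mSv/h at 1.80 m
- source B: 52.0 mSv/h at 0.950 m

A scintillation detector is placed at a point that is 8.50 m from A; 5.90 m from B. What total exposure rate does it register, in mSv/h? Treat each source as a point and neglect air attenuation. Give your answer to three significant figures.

By superposition, sum each source's inverse-square contribution:
A: 7.53 × (1.80/8.50)² = 0.3377 mSv/h
B: 52.0 × (0.950/5.90)² = 1.348 mSv/h
Total = 0.3377 + 1.348 = 1.686 mSv/h.

1.69 mSv/h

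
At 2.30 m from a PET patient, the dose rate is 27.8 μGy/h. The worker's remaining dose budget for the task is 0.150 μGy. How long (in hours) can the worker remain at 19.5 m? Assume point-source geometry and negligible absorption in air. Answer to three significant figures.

Applying the 1/r² law, rate at 19.5 m:
(2.30/19.5)² = 0.01391, so 27.8 × 0.01391 = 0.3867 μGy/h.
Stay time = 0.150 μGy ÷ 0.3867 μGy/h = 0.3879 h.

0.388 h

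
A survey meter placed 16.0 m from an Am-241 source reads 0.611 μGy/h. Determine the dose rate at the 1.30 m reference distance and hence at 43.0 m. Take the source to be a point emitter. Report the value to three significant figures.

92.6 μGy/h; 0.0846 μGy/h

Using I₁d₁² = I₂d₂²,
At 1.30 m: (16.0/1.30)² = 151.5, so 0.611 × 151.5 = 92.57 μGy/h
At 43.0 m: 92.57 × (1.30/43.0)² = 92.57 × 0.0009140 = 0.08461 μGy/h.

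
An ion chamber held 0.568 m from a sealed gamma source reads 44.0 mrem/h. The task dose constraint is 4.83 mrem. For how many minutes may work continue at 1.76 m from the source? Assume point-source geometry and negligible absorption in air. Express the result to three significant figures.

Since intensity falls as 1/r², rate at 1.76 m:
44.0 × (0.568/1.76)² = 44.0 × 0.1042 = 4.585 mrem/h.
Stay time = 4.83 mrem ÷ 4.585 mrem/h = 1.053 h = 63.18 min.

63.2 min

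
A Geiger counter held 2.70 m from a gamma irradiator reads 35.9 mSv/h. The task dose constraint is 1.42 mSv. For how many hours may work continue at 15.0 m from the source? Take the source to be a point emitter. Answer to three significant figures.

Since intensity falls as 1/r², rate at 15.0 m:
(2.70/15.0)² = 0.03240, so 35.9 × 0.03240 = 1.163 mSv/h.
Stay time = 1.42 mSv ÷ 1.163 mSv/h = 1.221 h.

1.22 h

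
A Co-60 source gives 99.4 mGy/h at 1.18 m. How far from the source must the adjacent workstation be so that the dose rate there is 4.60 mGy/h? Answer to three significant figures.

Using I₁d₁² = I₂d₂², d₂ = d₁·√(I₁/I₂).
I₁/I₂ = 99.4/4.60 = 21.61, so d₂ = 1.18 × √21.61 = 5.485 m.

5.49 m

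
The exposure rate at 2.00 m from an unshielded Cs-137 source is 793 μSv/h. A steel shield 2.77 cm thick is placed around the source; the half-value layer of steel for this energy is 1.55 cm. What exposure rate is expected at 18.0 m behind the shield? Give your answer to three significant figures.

2.84 μSv/h

Distance alone: 793 × (2.00/18.0)² = 793 × 0.01235 = 9.794 μSv/h.
Shield: 2.77/1.55 = 1.787 half-value layers → attenuation 2^(−1.787) = 0.2898.
Combined: 9.794 × 0.2898 = 2.838 μSv/h.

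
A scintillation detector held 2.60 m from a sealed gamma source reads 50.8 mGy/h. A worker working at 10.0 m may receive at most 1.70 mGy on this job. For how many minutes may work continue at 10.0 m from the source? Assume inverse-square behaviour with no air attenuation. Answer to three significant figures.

Applying the 1/r² law, rate at 10.0 m:
50.8 × (2.60/10.0)² = 50.8 × 0.06760 = 3.434 mGy/h.
Stay time = 1.70 mGy ÷ 3.434 mGy/h = 0.4950 h = 29.70 min.

29.7 min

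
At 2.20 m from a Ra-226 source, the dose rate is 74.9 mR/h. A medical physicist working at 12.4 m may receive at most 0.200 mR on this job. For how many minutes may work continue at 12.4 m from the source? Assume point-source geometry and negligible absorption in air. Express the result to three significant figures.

5.09 min

Applying the 1/r² law, rate at 12.4 m:
(2.20/12.4)² = 0.03148, so 74.9 × 0.03148 = 2.358 mR/h.
Stay time = 0.200 mR ÷ 2.358 mR/h = 0.08482 h = 5.089 min.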